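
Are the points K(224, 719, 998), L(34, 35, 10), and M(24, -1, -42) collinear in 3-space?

Yes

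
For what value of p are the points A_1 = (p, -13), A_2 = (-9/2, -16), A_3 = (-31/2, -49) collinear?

Collinearity: (A_1 − A_2) must be parallel to (A_3 − A_2) = (-11, -33).
Cross-multiplying the components: (p − (-9/2))·(-33) = (3)·(-11).
Solving gives p = -7/2.

-7/2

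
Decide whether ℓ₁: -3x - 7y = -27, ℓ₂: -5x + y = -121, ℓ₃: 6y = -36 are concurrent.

Yes

The three lines meet at one point iff the augmented coefficient matrix [aᵢ bᵢ cᵢ] has rank < 3, i.e. its determinant vanishes.
Here the determinant is 0.
It vanishes, so the lines are concurrent at (23, -6).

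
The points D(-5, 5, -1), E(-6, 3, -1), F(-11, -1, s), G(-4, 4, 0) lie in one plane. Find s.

-3

Coplanarity ⇔ det[DE; DF; DG] = 0.
Expanding, this is linear in s: (-3)s + (-9) = 0.
So s = -3.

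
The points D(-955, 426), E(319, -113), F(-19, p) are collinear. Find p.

The three points are collinear iff det[DE; DF] = 0.
This determinant is linear in p: (1274)p + (-38220) = 0, so p = 30.

30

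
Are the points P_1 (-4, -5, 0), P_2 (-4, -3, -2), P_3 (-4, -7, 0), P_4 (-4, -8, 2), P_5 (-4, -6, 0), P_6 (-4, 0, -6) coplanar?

The plane through P_1, P_2, P_3 has normal n = P_1P_2 × P_1P_3 = (-4, 0, 0) and equation n·P = 16.
Checking the remaining points: n·P_4 = 16, n·P_5 = 16, n·P_6 = 16.
All equal 16, so all 6 points lie in one plane.

Yes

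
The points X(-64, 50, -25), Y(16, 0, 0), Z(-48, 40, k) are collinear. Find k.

Direction XY = (80, -50, 25). From the x-coordinate of Z, the parameter along the line is τ = (-48 − (-64))/80 = 1/5.
Then k = (-25) + 1/5·(25) = -20.

-20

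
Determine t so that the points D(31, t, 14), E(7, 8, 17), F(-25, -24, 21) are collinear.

32

Direction EF = (-32, -32, 4). From the x-coordinate of D, the parameter along the line is τ = (31 − 7)/(-32) = -3/4.
Then t = 8 + (-3/4)·(-32) = 32.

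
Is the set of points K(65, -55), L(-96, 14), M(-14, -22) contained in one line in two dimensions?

KL = (-161, 69), KM = (-79, 33).
Twice the signed area of △KLM is (-161)(33) − (69)(-79) = 138.
The area is nonzero, so the three points are not collinear.

No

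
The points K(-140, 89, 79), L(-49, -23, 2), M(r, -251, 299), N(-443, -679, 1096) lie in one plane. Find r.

Normal to plane KLN: n = (-173040, -69216, -103824); plane equation n·P = 9863280.
Requiring n·M = 9863280: (-173040)r + (-13670160) = 9863280.
So r = -136.

-136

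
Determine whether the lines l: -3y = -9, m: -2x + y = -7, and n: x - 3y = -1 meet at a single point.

Lines aᵢx + bᵢy = cᵢ with pairwise distinct directions are concurrent exactly when det[aᵢ bᵢ cᵢ] = 0.
Here the determinant is -18.
Nonzero, so no common point exists.

No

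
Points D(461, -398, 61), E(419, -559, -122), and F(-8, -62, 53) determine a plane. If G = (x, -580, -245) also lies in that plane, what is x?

The plane through D, E, F has equation 62776x + 85491y − 89621z = -10552563.
Substituting G: (62776)x + (-27627635) = -10552563, so x = 272.

272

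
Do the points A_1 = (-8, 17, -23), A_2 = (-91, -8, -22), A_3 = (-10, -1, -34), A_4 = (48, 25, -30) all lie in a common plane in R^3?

The four points are coplanar iff the 3×3 determinant with rows A_1A_2, A_1A_3, A_1A_4 is zero.
Rows: (-83, -25, 1), (-2, -18, -11), (56, 8, -7).
Expanding along the first row: (-83)(214) − (-25)(630) + (1)(992) = -1020.
Nonzero ⇒ not coplanar.

No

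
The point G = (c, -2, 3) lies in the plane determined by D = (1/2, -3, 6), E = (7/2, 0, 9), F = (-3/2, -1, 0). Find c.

-1/2

The plane through D, E, F has equation −24x + 12y + 12z = 24.
Substituting G: (-24)c + (12) = 24, so c = -1/2.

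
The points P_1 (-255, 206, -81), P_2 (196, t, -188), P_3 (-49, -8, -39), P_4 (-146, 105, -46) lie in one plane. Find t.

Coplanarity ⇔ det[P_1P_2; P_1P_3; P_1P_4] = 0.
Expanding, this is linear in t: (-2632)t + (-1192296) = 0.
So t = -453.

-453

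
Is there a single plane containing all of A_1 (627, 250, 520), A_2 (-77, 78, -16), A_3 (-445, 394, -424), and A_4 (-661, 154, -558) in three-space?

No

A normal to the plane through A_1, A_2, A_3 is n = A_1A_2 × A_1A_3 = (239552, -89984, -285760).
The plane has equation n·P = -20892096. For A_4: n·A_4 = -12747328.
-12747328 ≠ -20892096, so A_4 is off the plane.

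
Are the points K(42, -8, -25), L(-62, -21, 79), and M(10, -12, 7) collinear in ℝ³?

Yes

KL = (-104, -13, 104), KM = (-32, -4, 32).
KL × KM = (0, 0, 0).
The cross product vanishes, so the three points are collinear.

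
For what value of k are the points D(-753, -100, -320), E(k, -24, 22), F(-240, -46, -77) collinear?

Collinearity requires DE × DF = 0; each component is linear in k.
The y-component gives (-243)k + (-7533) = 0, so k = -31.
The remaining components then also vanish.

-31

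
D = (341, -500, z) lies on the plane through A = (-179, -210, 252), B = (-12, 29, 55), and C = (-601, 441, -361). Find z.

The plane through A, B, C has equation −18260x + 185505y + 209575z = 17125390.
Substituting D: (209575)z + (-98979160) = 17125390, so z = 554.

554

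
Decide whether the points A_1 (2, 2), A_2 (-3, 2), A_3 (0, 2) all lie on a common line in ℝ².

Yes

A_1A_2 = (-5, 0), A_1A_3 = (-2, 0).
det[A_1A_2; A_1A_3] = (-5)(0) − (0)(-2) = 0.
The determinant is zero, so the points are collinear.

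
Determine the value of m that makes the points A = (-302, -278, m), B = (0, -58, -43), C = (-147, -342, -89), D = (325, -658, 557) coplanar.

-285

The points are coplanar iff AB · (AC × AD) = 0.
Expanding, this is linear in m: (-180500)m + (-51442500) = 0.
So m = -285.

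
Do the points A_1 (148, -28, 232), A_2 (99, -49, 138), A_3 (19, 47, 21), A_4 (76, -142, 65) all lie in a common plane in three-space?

No

With A_1 as base: A_1A_2 = (-49, -21, -94), A_1A_3 = (-129, 75, -211), A_1A_4 = (-72, -114, -167).
A_1A_3 × A_1A_4 = (-36579, -6351, 20106).
A_1A_2 · (A_1A_3 × A_1A_4) = 35778.
Since 35778 ≠ 0, the four points are not coplanar.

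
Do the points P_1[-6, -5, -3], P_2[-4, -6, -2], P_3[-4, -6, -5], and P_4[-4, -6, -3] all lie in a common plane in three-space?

A normal to the plane through P_1, P_2, P_3 is n = P_1P_2 × P_1P_3 = (3, 6, 0).
The plane has equation n·P = -48. For P_4: n·P_4 = -48.
Equal, so P_4 lies in the plane and all four are coplanar.

Yes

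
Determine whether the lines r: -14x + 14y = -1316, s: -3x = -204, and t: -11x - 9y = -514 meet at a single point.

Yes

The three lines meet at one point iff the augmented coefficient matrix [aᵢ bᵢ cᵢ] has rank < 3, i.e. its determinant vanishes.
Here the determinant is 0.
It vanishes, so the lines are concurrent at (68, -26).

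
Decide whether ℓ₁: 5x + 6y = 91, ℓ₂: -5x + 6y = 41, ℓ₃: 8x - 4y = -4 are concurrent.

Intersecting ℓ₁ and ℓ₂: solving the 2×2 system gives (x, y) = (5, 11).
Substitute into ℓ₃: (8)(5) + (-4)(11) = -4.
This equals -4, so (5, 11) lies on all three lines and they are concurrent.

Yes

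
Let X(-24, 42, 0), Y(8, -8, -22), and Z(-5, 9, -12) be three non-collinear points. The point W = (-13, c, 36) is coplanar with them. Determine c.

-111

Coplanarity requires XY · (XZ × XW) = 0.
XY = (32, -50, -22), XZ = (19, -33, -12); the triple product is linear in c with coefficient -34 and constant term -3774.
Setting it to zero: c = -111.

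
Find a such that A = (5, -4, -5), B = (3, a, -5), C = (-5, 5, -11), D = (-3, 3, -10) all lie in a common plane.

-1

Normal to plane ACD: n = (-3, -2, 2); plane equation n·P = -17.
Requiring n·B = -17: (-2)a + (-19) = -17.
So a = -1.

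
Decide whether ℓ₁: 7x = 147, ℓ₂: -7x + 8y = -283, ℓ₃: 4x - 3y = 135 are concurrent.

Lines aᵢx + bᵢy = cᵢ with pairwise distinct directions are concurrent exactly when det[aᵢ bᵢ cᵢ] = 0.
Here the determinant is 0.
It vanishes, so the lines are concurrent at (21, -17).

Yes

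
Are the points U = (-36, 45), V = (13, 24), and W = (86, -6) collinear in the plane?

No

UV = (49, -21), UW = (122, -51).
det[UV; UW] = (49)(-51) − (-21)(122) = 63.
The determinant is nonzero, so they are not collinear.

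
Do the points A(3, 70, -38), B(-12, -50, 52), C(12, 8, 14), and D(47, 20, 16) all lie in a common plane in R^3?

Yes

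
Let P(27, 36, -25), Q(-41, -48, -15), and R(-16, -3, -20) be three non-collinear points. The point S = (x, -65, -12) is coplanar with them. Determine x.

-86

The plane through P, Q, R has equation −30x − 90y − 960z = 19950.
Substituting S: (-30)x + (17370) = 19950, so x = -86.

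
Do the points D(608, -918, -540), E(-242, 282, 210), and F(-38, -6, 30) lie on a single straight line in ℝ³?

DE = (-850, 1200, 750), DF = (-646, 912, 570).
Each component of DF is 19/25 times the corresponding component of DE, so DF = 19/25·DE and the points are collinear.

Yes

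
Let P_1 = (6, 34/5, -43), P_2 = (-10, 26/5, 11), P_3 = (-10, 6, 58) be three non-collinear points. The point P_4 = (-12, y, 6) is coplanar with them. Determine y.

24/5

Coplanarity requires P_1P_2 · (P_1P_3 × P_1P_4) = 0.
P_1P_2 = (-16, -8/5, 54), P_1P_3 = (-16, -4/5, 101); the triple product is linear in y with coefficient 752 and constant term -18048/5.
Setting it to zero: y = 24/5.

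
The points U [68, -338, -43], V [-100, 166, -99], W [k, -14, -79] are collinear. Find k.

-40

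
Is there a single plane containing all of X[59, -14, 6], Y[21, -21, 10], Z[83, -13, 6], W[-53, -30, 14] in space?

No

With X as base: XY = (-38, -7, 4), XZ = (24, 1, 0), XW = (-112, -16, 8).
XZ × XW = (8, -192, -272).
XY · (XZ × XW) = -48.
Since -48 ≠ 0, the four points are not coplanar.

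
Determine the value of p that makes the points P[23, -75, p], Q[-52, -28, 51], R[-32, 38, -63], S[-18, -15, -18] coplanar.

The points are coplanar iff PQ · (PR × PS) = 0.
Expanding, this is linear in p: (1984)p + (11904) = 0.
So p = -6.

-6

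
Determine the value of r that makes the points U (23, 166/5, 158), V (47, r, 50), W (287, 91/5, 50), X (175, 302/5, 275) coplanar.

61/5

The points are coplanar iff UV · (UW × UX) = 0.
Expanding, this is linear in r: (-47304)r + (2885544/5) = 0.
So r = 61/5.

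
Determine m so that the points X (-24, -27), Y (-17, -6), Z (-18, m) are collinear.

The three points are collinear iff det[XY; XZ] = 0.
This determinant is linear in m: (7)m + (63) = 0, so m = -9.

-9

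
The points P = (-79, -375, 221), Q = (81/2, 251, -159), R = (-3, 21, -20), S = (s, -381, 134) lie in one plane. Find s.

-41/2

Normal to plane PQR: n = (-386, -161/2, -254); plane equation n·X = 9095/2.
Requiring n·S = 9095/2: (-386)s + (-6731/2) = 9095/2.
So s = -41/2.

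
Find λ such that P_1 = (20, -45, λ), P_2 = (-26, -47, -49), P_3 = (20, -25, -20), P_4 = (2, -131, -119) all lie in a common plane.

-38

Coplanarity ⇔ det[P_1P_2; P_1P_3; P_1P_4] = 0.
Expanding, this is linear in λ: (4480)λ + (170240) = 0.
So λ = -38.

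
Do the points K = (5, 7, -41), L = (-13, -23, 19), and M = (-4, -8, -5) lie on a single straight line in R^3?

KL = (-18, -30, 60), KM = (-9, -15, 36).
KL × KM = (-180, 108, 0).
The cross product is nonzero, so the points do not lie on one line.

No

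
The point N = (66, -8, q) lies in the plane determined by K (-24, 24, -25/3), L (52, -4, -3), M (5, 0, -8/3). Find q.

Coplanarity requires KL · (KM × KN) = 0.
KL = (76, -28, 16/3), KM = (29, -24, 17/3); the triple product is linear in q with coefficient -1012 and constant term -7084/3.
Setting it to zero: q = -7/3.

-7/3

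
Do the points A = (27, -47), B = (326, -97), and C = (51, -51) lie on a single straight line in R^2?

No

AB = (299, -50), AC = (24, -4).
Twice the signed area of △ABC is (299)(-4) − (-50)(24) = 4.
The area is nonzero, so the three points are not collinear.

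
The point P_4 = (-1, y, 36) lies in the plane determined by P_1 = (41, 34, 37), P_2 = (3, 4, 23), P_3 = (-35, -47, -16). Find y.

The plane through P_1, P_2, P_3 has equation 456x − 950y + 798z = 15922.
Substituting P_4: (-950)y + (28272) = 15922, so y = 13.

13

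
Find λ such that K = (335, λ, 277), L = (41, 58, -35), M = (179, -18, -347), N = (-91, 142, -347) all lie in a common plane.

-122

The points are coplanar iff KL · (KM × KN) = 0.
Expanding, this is linear in λ: (-84240)λ + (-10277280) = 0.
So λ = -122.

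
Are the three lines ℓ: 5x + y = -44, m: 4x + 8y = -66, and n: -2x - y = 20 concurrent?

No

Lines aᵢx + bᵢy = cᵢ with pairwise distinct directions are concurrent exactly when det[aᵢ bᵢ cᵢ] = 0.
Here the determinant is -6.
Nonzero, so no common point exists.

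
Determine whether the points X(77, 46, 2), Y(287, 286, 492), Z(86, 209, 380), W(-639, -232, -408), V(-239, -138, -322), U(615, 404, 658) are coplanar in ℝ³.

The plane through X, Y, Z has normal n = XY × XZ = (10850, -74970, 32070) and equation n·P = -2549030.
Checking the remaining points: n·W = -2624670, n·V = -2573830, n·U = -2513070.
Since n·W = -2624670 ≠ -2549030, W is off the plane and the points are not all coplanar.

No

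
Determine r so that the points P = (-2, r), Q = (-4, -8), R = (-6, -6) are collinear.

Collinearity: (P − Q) must be parallel to (R − Q) = (-2, 2).
Cross-multiplying the components: (r − (-8))·(-2) = (2)·(2).
Solving gives r = -10.

-10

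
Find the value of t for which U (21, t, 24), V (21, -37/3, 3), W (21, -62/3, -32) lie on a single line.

Direction VW = (0, -25/3, -35). From the z-coordinate of U, the parameter along the line is τ = (24 − 3)/(-35) = -3/5.
Then t = (-37/3) + (-3/5)·(-25/3) = -22/3.

-22/3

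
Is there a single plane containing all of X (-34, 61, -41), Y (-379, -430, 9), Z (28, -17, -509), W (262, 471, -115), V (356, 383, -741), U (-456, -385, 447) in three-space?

The plane through X, Y, Z has normal n = XY × XZ = (233688, -158360, 57352) and equation n·P = -19956784.
Checking the remaining points: n·W = -19956784, n·V = -19956784, n·U = -19956784.
All equal -19956784, so all 6 points lie in one plane.

Yes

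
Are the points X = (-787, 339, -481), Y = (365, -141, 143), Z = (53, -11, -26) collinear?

Yes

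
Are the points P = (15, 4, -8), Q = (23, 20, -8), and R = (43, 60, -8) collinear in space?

PQ = (8, 16, 0), PR = (28, 56, 0).
Each component of PR is 7/2 times the corresponding component of PQ, so PR = 7/2·PQ and the points are collinear.

Yes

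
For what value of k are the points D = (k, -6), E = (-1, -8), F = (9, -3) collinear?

Collinearity: (D − E) must be parallel to (F − E) = (10, 5).
Cross-multiplying the components: (k − (-1))·(5) = (2)·(10).
Solving gives k = 3.

3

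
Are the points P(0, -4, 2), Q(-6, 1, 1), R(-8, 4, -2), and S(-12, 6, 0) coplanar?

A normal to the plane through P, Q, R is n = PQ × PR = (-12, -16, -8).
The plane has equation n·X = 48. For S: n·S = 48.
Equal, so S lies in the plane and all four are coplanar.

Yes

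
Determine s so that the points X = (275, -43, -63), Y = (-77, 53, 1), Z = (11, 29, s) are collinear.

-15

Collinearity requires XY × XZ = 0; each component is linear in s.
The x-component gives (96)s + (1440) = 0, so s = -15.
The remaining components then also vanish.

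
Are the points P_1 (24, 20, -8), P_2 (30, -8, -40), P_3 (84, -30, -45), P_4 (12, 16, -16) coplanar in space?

No

With P_1 as base: P_1P_2 = (6, -28, -32), P_1P_3 = (60, -50, -37), P_1P_4 = (-12, -4, -8).
P_1P_3 × P_1P_4 = (252, 924, -840).
P_1P_2 · (P_1P_3 × P_1P_4) = 2520.
Since 2520 ≠ 0, the four points are not coplanar.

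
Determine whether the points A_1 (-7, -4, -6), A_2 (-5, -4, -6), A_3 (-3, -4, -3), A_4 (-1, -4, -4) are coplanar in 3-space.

Yes

With A_1 as base: A_1A_2 = (2, 0, 0), A_1A_3 = (4, 0, 3), A_1A_4 = (6, 0, 2).
A_1A_3 × A_1A_4 = (0, 10, 0).
A_1A_2 · (A_1A_3 × A_1A_4) = 0.
The scalar triple product vanishes, so the four points are coplanar.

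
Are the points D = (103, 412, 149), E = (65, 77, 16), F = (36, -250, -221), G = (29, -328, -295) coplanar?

No

With D as base: DE = (-38, -335, -133), DF = (-67, -662, -370), DG = (-74, -740, -444).
DF × DG = (20128, -2368, 592).
DE · (DF × DG) = -50320.
Since -50320 ≠ 0, the four points are not coplanar.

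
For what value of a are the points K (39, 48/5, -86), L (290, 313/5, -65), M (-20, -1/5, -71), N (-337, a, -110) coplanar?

Normal to plane KLM: n = (5004/5, -5004, 3336/5); plane equation n·P = -331932/5.
Requiring n·N = -331932/5: (-5004)a + (-2053308/5) = -331932/5.
So a = -344/5.

-344/5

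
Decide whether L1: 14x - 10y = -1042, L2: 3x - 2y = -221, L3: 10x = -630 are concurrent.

Yes

The three lines meet at one point iff the augmented coefficient matrix [aᵢ bᵢ cᵢ] has rank < 3, i.e. its determinant vanishes.
Here the determinant is 0.
It vanishes, so the lines are concurrent at (-63, 16).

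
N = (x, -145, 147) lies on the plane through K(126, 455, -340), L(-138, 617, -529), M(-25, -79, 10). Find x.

307

Coplanarity requires KL · (KM × KN) = 0.
KL = (-264, 162, -189), KM = (-151, -534, 350); the triple product is linear in x with coefficient -44226 and constant term 13577382.
Setting it to zero: x = 307.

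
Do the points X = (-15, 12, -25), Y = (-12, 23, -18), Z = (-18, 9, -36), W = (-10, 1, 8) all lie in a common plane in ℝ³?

With X as base: XY = (3, 11, 7), XZ = (-3, -3, -11), XW = (5, -11, 33).
XZ × XW = (-220, 44, 48).
XY · (XZ × XW) = 160.
Since 160 ≠ 0, the four points are not coplanar.

No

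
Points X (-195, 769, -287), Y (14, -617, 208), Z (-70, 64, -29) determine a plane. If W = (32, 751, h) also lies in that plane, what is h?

Coplanarity requires XY · (XZ × XW) = 0.
XY = (209, -1386, 495), XZ = (125, -705, 258); the triple product is linear in h with coefficient 25905 and constant term 5336430.
Setting it to zero: h = -206.

-206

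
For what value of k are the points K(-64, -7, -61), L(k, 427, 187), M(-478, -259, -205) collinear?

649

Collinearity requires KL × KM = 0; each component is linear in k.
The y-component gives (144)k + (-93456) = 0, so k = 649.
The remaining components then also vanish.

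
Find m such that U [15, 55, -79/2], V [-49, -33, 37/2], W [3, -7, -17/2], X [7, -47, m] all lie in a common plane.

Normal to plane UVW: n = (868, 1288, 2912); plane equation n·P = -31164.
Requiring n·X = -31164: (2912)m + (-54460) = -31164.
So m = 8.

8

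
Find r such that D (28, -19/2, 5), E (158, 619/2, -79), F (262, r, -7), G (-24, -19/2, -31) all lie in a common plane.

Normal to plane DEG: n = (-11484, 9048, 16588); plane equation n·P = -324568.
Requiring n·F = -324568: (9048)r + (-3124924) = -324568.
So r = 619/2.

619/2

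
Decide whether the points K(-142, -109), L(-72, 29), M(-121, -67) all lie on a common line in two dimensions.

KL = (70, 138), KM = (21, 42).
Twice the signed area of △KLM is (70)(42) − (138)(21) = 42.
The area is nonzero, so the three points are not collinear.

No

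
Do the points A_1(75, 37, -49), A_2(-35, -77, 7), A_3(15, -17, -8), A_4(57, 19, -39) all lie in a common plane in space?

Yes

A normal to the plane through A_1, A_2, A_3 is n = A_1A_2 × A_1A_3 = (-1650, 1150, -900).
The plane has equation n·P = -37100. For A_4: n·A_4 = -37100.
Equal, so A_4 lies in the plane and all four are coplanar.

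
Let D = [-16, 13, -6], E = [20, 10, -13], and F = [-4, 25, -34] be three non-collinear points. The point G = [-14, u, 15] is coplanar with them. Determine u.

Coplanarity requires DE · (DF × DG) = 0.
DE = (36, -3, -7), DF = (12, 12, -28); the triple product is linear in u with coefficient 924 and constant term -1848.
Setting it to zero: u = 2.

2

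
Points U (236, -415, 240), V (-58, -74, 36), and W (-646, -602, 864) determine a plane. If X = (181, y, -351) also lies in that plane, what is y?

Coplanarity requires UV · (UW × UX) = 0.
UV = (-294, 341, -204), UW = (-882, -187, 624); the triple product is linear in y with coefficient 363384 and constant term -69042960.
Setting it to zero: y = 190.

190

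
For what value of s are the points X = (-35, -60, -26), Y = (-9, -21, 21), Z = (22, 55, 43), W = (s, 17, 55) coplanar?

13

Coplanarity ⇔ det[XY; XZ; XW] = 0.
Expanding, this is linear in s: (-2714)s + (35282) = 0.
So s = 13.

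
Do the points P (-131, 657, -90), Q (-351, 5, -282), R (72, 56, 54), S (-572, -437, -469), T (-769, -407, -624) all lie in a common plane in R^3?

The plane through P, Q, R has normal n = PQ × PR = (-209280, -7296, 264576) and equation n·X = -1189632.
Checking the remaining points: n·S = -1189632, n·T = -1189632.
All equal -1189632, so all 5 points lie in one plane.

Yes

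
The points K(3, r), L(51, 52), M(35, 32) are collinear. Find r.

-8

Collinearity: (K − L) must be parallel to (M − L) = (-16, -20).
Cross-multiplying the components: (r − 52)·(-16) = (-48)·(-20).
Solving gives r = -8.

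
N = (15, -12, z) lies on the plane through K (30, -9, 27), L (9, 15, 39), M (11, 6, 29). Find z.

9

The plane through K, L, M has equation −132x − 186y + 141z = 1521.
Substituting N: (141)z + (252) = 1521, so z = 9.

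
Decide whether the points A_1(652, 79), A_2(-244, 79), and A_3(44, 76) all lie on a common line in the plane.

No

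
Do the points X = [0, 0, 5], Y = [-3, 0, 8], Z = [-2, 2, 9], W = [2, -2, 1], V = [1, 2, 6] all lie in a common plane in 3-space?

Yes

The plane through X, Y, Z has normal n = XY × XZ = (-6, 6, -6) and equation n·P = -30.
Checking the remaining points: n·W = -30, n·V = -30.
All equal -30, so all 5 points lie in one plane.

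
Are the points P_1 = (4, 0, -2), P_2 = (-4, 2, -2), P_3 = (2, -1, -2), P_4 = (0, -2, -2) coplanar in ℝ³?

Yes

With P_1 as base: P_1P_2 = (-8, 2, 0), P_1P_3 = (-2, -1, 0), P_1P_4 = (-4, -2, 0).
P_1P_3 × P_1P_4 = (0, 0, 0).
P_1P_2 · (P_1P_3 × P_1P_4) = 0.
The scalar triple product vanishes, so the four points are coplanar.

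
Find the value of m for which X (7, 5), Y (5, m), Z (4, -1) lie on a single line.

1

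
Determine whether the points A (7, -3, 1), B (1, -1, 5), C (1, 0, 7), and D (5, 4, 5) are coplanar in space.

With A as base: AB = (-6, 2, 4), AC = (-6, 3, 6), AD = (-2, 7, 4).
AC × AD = (-30, 12, -36).
AB · (AC × AD) = 60.
Since 60 ≠ 0, the four points are not coplanar.

No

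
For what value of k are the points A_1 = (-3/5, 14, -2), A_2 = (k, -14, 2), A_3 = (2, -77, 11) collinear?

1/5

Direction A_1A_3 = (13/5, -91, 13). From the y-coordinate of A_2, the parameter along the line is τ = (-14 − 14)/(-91) = 4/13.
Then k = (-3/5) + 4/13·(13/5) = 1/5.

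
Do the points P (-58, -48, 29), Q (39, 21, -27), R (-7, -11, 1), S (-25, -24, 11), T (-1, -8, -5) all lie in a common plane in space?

The plane through P, Q, R has normal n = PQ × PR = (140, -140, 70) and equation n·X = 630.
Checking the remaining points: n·S = 630, n·T = 630.
All equal 630, so all 5 points lie in one plane.

Yes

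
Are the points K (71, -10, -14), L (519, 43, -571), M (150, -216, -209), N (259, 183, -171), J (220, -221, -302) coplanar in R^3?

The plane through K, L, M has normal n = KL × KM = (-125077, 43357, -96475) and equation n·P = -7963387.
Checking the remaining points: n·N = -7963387, n·J = -7963387.
All equal -7963387, so all 5 points lie in one plane.

Yes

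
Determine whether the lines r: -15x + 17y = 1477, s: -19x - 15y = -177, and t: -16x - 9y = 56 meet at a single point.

No

Intersecting r and s: solving the 2×2 system gives (x, y) = (-9573/274, 15359/274).
Substitute into t: (-16)(-9573/274) + (-9)(15359/274) = 14937/274.
But t requires 56 ≠ 14937/274, so the three lines have no common point.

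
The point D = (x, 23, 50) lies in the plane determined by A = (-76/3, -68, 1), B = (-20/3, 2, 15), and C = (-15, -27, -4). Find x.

Coplanarity requires AB · (AC × AD) = 0.
AB = (56/3, 70, 14), AC = (31/3, 41, -5); the triple product is linear in x with coefficient -924 and constant term 308.
Setting it to zero: x = 1/3.

1/3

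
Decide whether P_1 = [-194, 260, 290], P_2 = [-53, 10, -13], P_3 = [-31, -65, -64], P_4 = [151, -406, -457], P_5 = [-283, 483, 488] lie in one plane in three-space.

Yes

The plane through P_1, P_2, P_3 has normal n = P_1P_2 × P_1P_3 = (-9975, 525, -5075) and equation n·P = 599900.
Checking the remaining points: n·P_4 = 599900, n·P_5 = 599900.
All equal 599900, so all 5 points lie in one plane.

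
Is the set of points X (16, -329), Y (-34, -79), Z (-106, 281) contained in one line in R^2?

XY = (-50, 250), XZ = (-122, 610).
Twice the signed area of △XYZ is (-50)(610) − (250)(-122) = 0.
The triangle is degenerate (zero area), so the points are collinear.

Yes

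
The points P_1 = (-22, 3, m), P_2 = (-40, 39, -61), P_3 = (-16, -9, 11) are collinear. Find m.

-7

Collinearity requires P_1P_2 × P_1P_3 = 0; each component is linear in m.
The x-component gives (-48)m + (-336) = 0, so m = -7.
The remaining components then also vanish.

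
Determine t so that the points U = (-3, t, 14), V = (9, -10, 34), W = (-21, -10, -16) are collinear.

-10

Collinearity requires UV × UW = 0; each component is linear in t.
The x-component gives (50)t + (500) = 0, so t = -10.
The remaining components then also vanish.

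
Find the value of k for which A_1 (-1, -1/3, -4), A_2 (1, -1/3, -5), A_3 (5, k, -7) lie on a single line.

Direction A_1A_2 = (2, 0, -1). From the x-coordinate of A_3, the parameter along the line is τ = (5 − (-1))/2 = 3.
Then k = (-1/3) + 3·(0) = -1/3.

-1/3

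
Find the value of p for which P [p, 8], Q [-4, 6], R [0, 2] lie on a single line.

-6

The three points are collinear iff det[PQ; PR] = 0.
This determinant is linear in p: (4)p + (24) = 0, so p = -6.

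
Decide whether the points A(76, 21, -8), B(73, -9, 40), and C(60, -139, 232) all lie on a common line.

AB = (-3, -30, 48), AC = (-16, -160, 240).
Comparing components 2 and 3: (-30)(240) − (48)(-160) = 480 ≠ 0, so AB and AC are not parallel and the points are not collinear.

No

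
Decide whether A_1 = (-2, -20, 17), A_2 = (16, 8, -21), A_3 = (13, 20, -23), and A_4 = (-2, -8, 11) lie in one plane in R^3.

Yes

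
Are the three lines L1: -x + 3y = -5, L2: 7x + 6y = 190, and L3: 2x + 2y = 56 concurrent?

Intersecting L1 and L2: solving the 2×2 system gives (x, y) = (200/9, 155/27).
Substitute into L3: (2)(200/9) + (2)(155/27) = 1510/27.
But L3 requires 56 ≠ 1510/27, so the three lines have no common point.

No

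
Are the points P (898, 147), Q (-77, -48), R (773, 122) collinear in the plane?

PQ = (-975, -195), PR = (-125, -25).
Twice the signed area of △PQR is (-975)(-25) − (-195)(-125) = 0.
The triangle is degenerate (zero area), so the points are collinear.

Yes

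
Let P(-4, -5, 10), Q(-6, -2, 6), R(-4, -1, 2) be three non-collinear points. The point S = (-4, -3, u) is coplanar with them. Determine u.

The plane through P, Q, R has equation −8x − 16y − 8z = 32.
Substituting S: (-8)u + (80) = 32, so u = 6.

6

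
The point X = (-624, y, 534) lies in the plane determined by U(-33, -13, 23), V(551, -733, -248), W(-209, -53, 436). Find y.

532

Coplanarity requires UV · (UW × UX) = 0.
UV = (584, -720, -271), UW = (-176, -40, 413); the triple product is linear in y with coefficient -193496 and constant term 102939872.
Setting it to zero: y = 532.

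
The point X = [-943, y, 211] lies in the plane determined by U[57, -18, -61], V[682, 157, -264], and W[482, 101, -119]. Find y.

-298

The plane through U, V, W has equation 14007x − 50025y = 1698849.
Substituting X: (-50025)y + (-13208601) = 1698849, so y = -298.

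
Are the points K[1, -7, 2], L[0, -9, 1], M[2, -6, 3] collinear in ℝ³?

No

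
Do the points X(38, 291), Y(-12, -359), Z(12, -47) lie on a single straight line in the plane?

Yes

XY = (-50, -650), XZ = (-26, -338).
Twice the signed area of △XYZ is (-50)(-338) − (-650)(-26) = 0.
The triangle is degenerate (zero area), so the points are collinear.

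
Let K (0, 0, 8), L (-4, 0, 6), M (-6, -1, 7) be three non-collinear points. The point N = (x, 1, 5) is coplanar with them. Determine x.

Coplanarity requires KL · (KM × KN) = 0.
KL = (-4, 0, -2), KM = (-6, -1, -1); the triple product is linear in x with coefficient -2 and constant term -4.
Setting it to zero: x = -2.

-2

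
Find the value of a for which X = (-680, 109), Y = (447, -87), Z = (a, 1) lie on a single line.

-59

The three points are collinear iff det[XY; XZ] = 0.
This determinant is linear in a: (196)a + (11564) = 0, so a = -59.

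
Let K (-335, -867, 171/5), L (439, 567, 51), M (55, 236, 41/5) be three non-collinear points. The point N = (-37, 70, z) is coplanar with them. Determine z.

Coplanarity requires KL · (KM × KN) = 0.
KL = (774, 1434, 84/5), KM = (390, 1103, -26); the triple product is linear in z with coefficient 294462 and constant term -8539398/5.
Setting it to zero: z = 29/5.

29/5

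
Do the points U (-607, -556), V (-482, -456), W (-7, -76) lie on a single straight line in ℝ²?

Yes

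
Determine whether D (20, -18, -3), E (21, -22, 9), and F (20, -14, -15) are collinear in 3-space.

No

DE = (1, -4, 12), DF = (0, 4, -12).
DE × DF = (0, 12, 4).
The cross product is nonzero, so the points do not lie on one line.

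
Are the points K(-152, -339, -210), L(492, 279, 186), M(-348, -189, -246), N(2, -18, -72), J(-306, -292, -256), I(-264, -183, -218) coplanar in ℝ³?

No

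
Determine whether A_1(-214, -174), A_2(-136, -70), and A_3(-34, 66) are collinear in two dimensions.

A_1A_2 = (78, 104), A_1A_3 = (180, 240).
Checking proportionality: A_1A_3 = 30/13·A_1A_2, so the vectors are parallel and the points are collinear.

Yes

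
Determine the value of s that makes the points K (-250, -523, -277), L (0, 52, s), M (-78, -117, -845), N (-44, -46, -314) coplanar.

Coplanarity ⇔ det[KL; KM; KN] = 0.
Expanding, this is linear in s: (-1592)s + (-82784) = 0.
So s = -52.

-52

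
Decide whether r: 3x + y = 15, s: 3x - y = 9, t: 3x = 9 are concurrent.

Lines aᵢx + bᵢy = cᵢ with pairwise distinct directions are concurrent exactly when det[aᵢ bᵢ cᵢ] = 0.
Here the determinant is 18.
Nonzero, so no common point exists.

No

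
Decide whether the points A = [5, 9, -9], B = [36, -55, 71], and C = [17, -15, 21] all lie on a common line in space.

No

AB = (31, -64, 80), AC = (12, -24, 30).
AB × AC = (0, 30, 24).
The cross product is nonzero, so the points do not lie on one line.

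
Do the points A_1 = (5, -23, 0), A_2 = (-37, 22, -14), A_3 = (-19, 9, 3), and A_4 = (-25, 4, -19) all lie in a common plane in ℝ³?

A normal to the plane through A_1, A_2, A_3 is n = A_1A_2 × A_1A_3 = (583, 462, -264).
The plane has equation n·P = -7711. For A_4: n·A_4 = -7711.
Equal, so A_4 lies in the plane and all four are coplanar.

Yes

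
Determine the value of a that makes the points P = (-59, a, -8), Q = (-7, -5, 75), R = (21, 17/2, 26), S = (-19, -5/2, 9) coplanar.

The points are coplanar iff PQ · (PR × PS) = 0.
Expanding, this is linear in a: (-2436)a + (-32886) = 0.
So a = -27/2.

-27/2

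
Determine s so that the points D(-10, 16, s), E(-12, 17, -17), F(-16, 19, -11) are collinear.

Collinearity requires DE × DF = 0; each component is linear in s.
The x-component gives (2)s + (40) = 0, so s = -20.
The remaining components then also vanish.

-20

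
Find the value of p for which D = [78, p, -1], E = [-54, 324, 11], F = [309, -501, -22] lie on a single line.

Direction EF = (363, -825, -33). From the x-coordinate of D, the parameter along the line is τ = (78 − (-54))/363 = 4/11.
Then p = 324 + 4/11·(-825) = 24.

24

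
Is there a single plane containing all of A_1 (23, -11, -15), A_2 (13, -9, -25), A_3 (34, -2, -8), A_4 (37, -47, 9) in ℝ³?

A normal to the plane through A_1, A_2, A_3 is n = A_1A_2 × A_1A_3 = (104, -40, -112).
The plane has equation n·P = 4512. For A_4: n·A_4 = 4720.
4720 ≠ 4512, so A_4 is off the plane.

No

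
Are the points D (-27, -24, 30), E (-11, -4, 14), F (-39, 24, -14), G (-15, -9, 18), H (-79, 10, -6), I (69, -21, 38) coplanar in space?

The plane through D, E, F has normal n = DE × DF = (-112, 896, 1008) and equation n·P = 11760.
Checking the remaining points: n·G = 11760, n·H = 11760, n·I = 11760.
All equal 11760, so all 6 points lie in one plane.

Yes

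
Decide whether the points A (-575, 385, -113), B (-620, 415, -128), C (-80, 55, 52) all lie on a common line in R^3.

Yes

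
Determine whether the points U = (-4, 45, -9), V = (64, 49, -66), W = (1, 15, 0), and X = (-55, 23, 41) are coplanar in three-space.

No

With U as base: UV = (68, 4, -57), UW = (5, -30, 9), UX = (-51, -22, 50).
UW × UX = (-1302, -709, -1640).
UV · (UW × UX) = 2108.
Since 2108 ≠ 0, the four points are not coplanar.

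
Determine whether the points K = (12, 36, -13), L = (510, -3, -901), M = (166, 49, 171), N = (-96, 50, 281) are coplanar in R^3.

With K as base: KL = (498, -39, -888), KM = (154, 13, 184), KN = (-108, 14, 294).
KM × KN = (1246, -65148, 3560).
KL · (KM × KN) = 0.
The scalar triple product vanishes, so the four points are coplanar.

Yes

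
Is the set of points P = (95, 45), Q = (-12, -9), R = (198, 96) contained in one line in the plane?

PQ = (-107, -54), PR = (103, 51).
det[PQ; PR] = (-107)(51) − (-54)(103) = 105.
The determinant is nonzero, so they are not collinear.

No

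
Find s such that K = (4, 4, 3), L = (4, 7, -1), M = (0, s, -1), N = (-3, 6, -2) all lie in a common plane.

6

Normal to plane KLN: n = (-7, 28, 21); plane equation n·P = 147.
Requiring n·M = 147: (28)s + (-21) = 147.
So s = 6.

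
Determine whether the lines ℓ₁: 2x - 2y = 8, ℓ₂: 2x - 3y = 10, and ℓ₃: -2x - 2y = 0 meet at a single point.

The three lines meet at one point iff the augmented coefficient matrix [aᵢ bᵢ cᵢ] has rank < 3, i.e. its determinant vanishes.
Here the determinant is 0.
It vanishes, so the lines are concurrent at (2, -2).

Yes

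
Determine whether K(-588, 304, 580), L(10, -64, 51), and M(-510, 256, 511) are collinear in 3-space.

KL = (598, -368, -529), KM = (78, -48, -69).
KL × KM = (0, 0, 0).
The cross product vanishes, so the three points are collinear.

Yes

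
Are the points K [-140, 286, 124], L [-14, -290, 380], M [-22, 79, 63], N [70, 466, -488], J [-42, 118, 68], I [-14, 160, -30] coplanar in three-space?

The plane through K, L, M has normal n = KL × KM = (88128, 37894, 41886) and equation n·P = 3693628.
Checking the remaining points: n·N = 3387196, n·J = 3618364, n·I = 3572668.
Since n·N = 3387196 ≠ 3693628, N is off the plane and the points are not all coplanar.

No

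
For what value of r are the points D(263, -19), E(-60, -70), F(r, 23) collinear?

529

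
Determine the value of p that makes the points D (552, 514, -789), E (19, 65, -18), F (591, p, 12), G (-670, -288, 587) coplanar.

Normal to plane DEG: n = (518, -208754, -121212); plane equation n·P = -11377352.
Requiring n·F = -11377352: (-208754)p + (-1148406) = -11377352.
So p = 49.

49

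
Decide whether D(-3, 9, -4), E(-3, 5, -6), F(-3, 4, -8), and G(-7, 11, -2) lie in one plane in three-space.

No

A normal to the plane through D, E, F is n = DE × DF = (6, 0, 0).
The plane has equation n·P = -18. For G: n·G = -42.
-42 ≠ -18, so G is off the plane.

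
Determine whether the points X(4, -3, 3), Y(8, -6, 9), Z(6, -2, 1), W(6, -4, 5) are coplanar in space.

Yes

With X as base: XY = (4, -3, 6), XZ = (2, 1, -2), XW = (2, -1, 2).
XZ × XW = (0, -8, -4).
XY · (XZ × XW) = 0.
The scalar triple product vanishes, so the four points are coplanar.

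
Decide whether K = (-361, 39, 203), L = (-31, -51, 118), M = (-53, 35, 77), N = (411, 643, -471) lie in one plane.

Yes

With K as base: KL = (330, -90, -85), KM = (308, -4, -126), KN = (772, 604, -674).
KM × KN = (78800, 110320, 189120).
KL · (KM × KN) = 0.
The scalar triple product vanishes, so the four points are coplanar.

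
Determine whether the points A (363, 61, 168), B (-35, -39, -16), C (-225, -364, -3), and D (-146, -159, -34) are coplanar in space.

No

The four points are coplanar iff the 3×3 determinant with rows AB, AC, AD is zero.
Rows: (-398, -100, -184), (-588, -425, -171), (-509, -220, -202).
Expanding along the first row: (-398)(48230) − (-100)(31737) + (-184)(-86965) = -20280.
Nonzero ⇒ not coplanar.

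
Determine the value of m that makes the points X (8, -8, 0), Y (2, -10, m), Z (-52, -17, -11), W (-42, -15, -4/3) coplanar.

-55/3

The points are coplanar iff XY · (XZ × XW) = 0.
Expanding, this is linear in m: (-30)m + (-550) = 0.
So m = -55/3.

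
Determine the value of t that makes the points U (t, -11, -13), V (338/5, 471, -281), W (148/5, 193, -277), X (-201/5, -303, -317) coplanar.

64/5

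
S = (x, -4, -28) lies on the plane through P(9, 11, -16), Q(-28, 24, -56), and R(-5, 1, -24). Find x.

-12

The plane through P, Q, R has equation −504x + 264y + 552z = -10464.
Substituting S: (-504)x + (-16512) = -10464, so x = -12.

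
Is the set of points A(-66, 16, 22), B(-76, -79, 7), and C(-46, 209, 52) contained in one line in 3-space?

No

AB = (-10, -95, -15), AC = (20, 193, 30).
Comparing components 2 and 3: (-95)(30) − (-15)(193) = 45 ≠ 0, so AB and AC are not parallel and the points are not collinear.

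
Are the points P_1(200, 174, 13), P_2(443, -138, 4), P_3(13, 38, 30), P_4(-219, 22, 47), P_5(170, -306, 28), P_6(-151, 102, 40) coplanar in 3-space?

The plane through P_1, P_2, P_3 has normal n = P_1P_2 × P_1P_3 = (-6528, -2448, -91392) and equation n·P = -2919648.
Checking the remaining points: n·P_4 = -2919648, n·P_5 = -2919648, n·P_6 = -2919648.
All equal -2919648, so all 6 points lie in one plane.

Yes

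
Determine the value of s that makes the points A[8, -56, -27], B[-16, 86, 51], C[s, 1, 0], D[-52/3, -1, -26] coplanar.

Normal to plane ABD: n = (-4148, -1952, 6832/3); plane equation n·P = 14640.
Requiring n·C = 14640: (-4148)s + (-1952) = 14640.
So s = -4.

-4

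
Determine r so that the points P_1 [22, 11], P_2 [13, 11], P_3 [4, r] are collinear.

11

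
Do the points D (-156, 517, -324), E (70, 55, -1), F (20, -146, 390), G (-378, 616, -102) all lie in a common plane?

The four points are coplanar iff the 3×3 determinant with rows DE, DF, DG is zero.
Rows: (226, -462, 323), (176, -663, 714), (-222, 99, 222).
Expanding along the first row: (226)(-217872) − (-462)(197580) + (323)(-129762) = 129762.
Nonzero ⇒ not coplanar.

No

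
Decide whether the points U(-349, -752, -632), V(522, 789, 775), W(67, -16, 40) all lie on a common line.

Yes

UV = (871, 1541, 1407), UW = (416, 736, 672).
Each component of UW is 32/67 times the corresponding component of UV, so UW = 32/67·UV and the points are collinear.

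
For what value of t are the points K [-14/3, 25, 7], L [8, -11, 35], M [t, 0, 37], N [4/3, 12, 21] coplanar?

The points are coplanar iff KL · (KM × KN) = 0.
Expanding, this is linear in t: (140)t + (-1120) = 0.
So t = 8.

8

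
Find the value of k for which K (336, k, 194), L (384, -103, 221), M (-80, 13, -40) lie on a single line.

Direction LM = (-464, 116, -261). From the x-coordinate of K, the parameter along the line is τ = (336 − 384)/(-464) = 3/29.
Then k = (-103) + 3/29·(116) = -91.

-91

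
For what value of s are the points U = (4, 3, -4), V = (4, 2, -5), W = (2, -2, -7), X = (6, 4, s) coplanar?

-5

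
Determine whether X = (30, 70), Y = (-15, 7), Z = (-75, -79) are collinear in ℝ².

No

XY = (-45, -63), XZ = (-105, -149).
If collinear, XZ would be a scalar multiple of XY. But (-45)·(-149) ≠ (-63)·(-105) (difference 90), so they are not parallel; the points are not collinear.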